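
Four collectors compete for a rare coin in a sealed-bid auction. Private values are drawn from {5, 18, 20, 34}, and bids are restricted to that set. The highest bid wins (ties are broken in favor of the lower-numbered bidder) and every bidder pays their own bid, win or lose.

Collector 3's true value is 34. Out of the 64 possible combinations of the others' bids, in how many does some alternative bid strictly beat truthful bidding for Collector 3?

40

Others bid (5, 5, 5): truth gives 0; bid 18 gives 16 > 0. Violating.
Others bid (5, 5, 18): truth gives 0; bid 18 gives 16 > 0. Violating.
Others bid (5, 5, 20): truth gives 0; bid 20 gives 14 > 0. Violating.
Others bid (5, 18, 5): truth gives 0; bid 20 gives 14 > 0. Violating.
Others bid (5, 5, 34): truth gives 0; no alternative beats it.
Others bid (5, 18, 34): truth gives 0; no alternative beats it.
(Checking all 64 profiles: 40 have a profitable deviation, 24 do not.)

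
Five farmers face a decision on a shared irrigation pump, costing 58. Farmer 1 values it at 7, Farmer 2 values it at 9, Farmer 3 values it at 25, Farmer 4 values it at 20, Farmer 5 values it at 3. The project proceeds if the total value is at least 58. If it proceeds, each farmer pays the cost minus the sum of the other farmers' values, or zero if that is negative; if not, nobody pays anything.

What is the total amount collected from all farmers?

37

Total value 64 ≥ cost 58, so it is built.
Farmer 1: others sum to 57; max(0, 58 - 57) = 1.
Farmer 2: others sum to 55; max(0, 58 - 55) = 3.
Farmer 3: others sum to 39; max(0, 58 - 39) = 19.
Farmer 4: others sum to 44; max(0, 58 - 44) = 14.
Farmer 5: others sum to 61; max(0, 58 - 61) = 0.
Total collected = 1 + 3 + 19 + 14 + 0 = 37.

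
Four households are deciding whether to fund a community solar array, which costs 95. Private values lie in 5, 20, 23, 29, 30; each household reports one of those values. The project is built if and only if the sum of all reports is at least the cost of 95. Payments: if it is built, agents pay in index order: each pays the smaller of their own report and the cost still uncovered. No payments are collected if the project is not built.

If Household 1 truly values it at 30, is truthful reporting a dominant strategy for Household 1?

No

Consider the case where Household 2 reports 20, Household 3 reports 20 and Household 4 reports 29.
Truthful report 30: project built, pays 30, utility 30 - 30 = 0.
Report 29 instead: project built, pays 29, utility 30 - 29 = 1.
Since 1 > 0, reporting 29 is strictly better here, so truthful reporting is not dominant.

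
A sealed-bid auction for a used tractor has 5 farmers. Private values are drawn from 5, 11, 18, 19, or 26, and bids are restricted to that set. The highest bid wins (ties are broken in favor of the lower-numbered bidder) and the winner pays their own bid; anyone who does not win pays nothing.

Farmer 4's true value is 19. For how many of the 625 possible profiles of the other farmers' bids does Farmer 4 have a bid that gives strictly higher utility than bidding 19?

Others bid (5, 5, 5, 5): truth gives 0; bid 11 gives 8 > 0. Violating.
Others bid (5, 5, 5, 11): truth gives 0; bid 11 gives 8 > 0. Violating.
Others bid (5, 5, 5, 18): truth gives 0; bid 18 gives 1 > 0. Violating.
Others bid (5, 5, 11, 5): truth gives 0; bid 18 gives 1 > 0. Violating.
Others bid (5, 5, 5, 19): truth gives 0; no alternative beats it.
Others bid (5, 5, 5, 26): truth gives 0; no alternative beats it.
(Checking all 625 profiles: 24 have a profitable deviation, 601 do not.)

24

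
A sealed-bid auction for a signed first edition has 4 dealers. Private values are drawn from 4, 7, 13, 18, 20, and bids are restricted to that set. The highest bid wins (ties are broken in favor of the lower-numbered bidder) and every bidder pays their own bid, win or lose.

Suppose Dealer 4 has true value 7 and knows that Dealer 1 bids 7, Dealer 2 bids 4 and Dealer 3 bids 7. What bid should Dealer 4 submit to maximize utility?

4

Bid 4: loses but pays 4, utility -4.
Bid 7: loses but pays 7, utility -7.
Bid 13: wins, pays 13, utility 7 - 13 = -6.
Bid 18: wins, pays 18, utility 7 - 18 = -11.
Bid 20: wins, pays 20, utility 7 - 20 = -13.
The best choice is 4 with utility -4.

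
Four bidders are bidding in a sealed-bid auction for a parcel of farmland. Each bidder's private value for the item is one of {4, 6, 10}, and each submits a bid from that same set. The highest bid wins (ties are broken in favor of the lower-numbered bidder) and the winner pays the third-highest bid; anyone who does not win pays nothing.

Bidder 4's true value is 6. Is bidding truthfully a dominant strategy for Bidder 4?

No

Consider the case where Bidder 1 bids 4, Bidder 2 bids 4 and Bidder 3 bids 6.
Truthful bid 6: loses, pays 0, utility 0.
Bid 10 instead: wins, pays 4, utility 6 - 4 = 2.
Since 2 > 0, bidding 10 is strictly better here, so truthful bidding is not dominant.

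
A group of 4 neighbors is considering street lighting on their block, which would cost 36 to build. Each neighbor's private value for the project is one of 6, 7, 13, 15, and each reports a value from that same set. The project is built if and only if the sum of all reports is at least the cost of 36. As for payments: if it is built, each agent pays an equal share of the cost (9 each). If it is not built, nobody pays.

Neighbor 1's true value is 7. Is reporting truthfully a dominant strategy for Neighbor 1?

Consider the case where Neighbor 2 reports 7, Neighbor 3 reports 7 and Neighbor 4 reports 15.
Truthful report 7: project built, pays 9, utility 7 - 9 = -2.
Report 6 instead: project not built, utility 0.
Since 0 > -2, reporting 6 is strictly better here, so truthful reporting is not dominant.

No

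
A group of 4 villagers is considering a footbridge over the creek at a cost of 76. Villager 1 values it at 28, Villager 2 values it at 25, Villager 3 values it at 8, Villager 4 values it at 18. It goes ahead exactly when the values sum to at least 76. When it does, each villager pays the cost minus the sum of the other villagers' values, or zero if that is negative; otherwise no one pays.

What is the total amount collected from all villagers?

Total value 79 ≥ cost 76, so it is built.
Villager 1: others sum to 51; max(0, 76 - 51) = 25.
Villager 2: others sum to 54; max(0, 76 - 54) = 22.
Villager 3: others sum to 71; max(0, 76 - 71) = 5.
Villager 4: others sum to 61; max(0, 76 - 61) = 15.
Total collected = 25 + 22 + 5 + 15 = 67.

67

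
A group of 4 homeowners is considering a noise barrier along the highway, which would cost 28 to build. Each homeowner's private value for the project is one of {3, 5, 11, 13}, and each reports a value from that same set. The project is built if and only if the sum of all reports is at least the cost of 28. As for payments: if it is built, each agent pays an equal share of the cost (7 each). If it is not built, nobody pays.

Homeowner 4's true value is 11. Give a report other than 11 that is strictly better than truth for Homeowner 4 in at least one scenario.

Suppose Homeowner 1 reports 5, Homeowner 2 reports 5 and Homeowner 3 reports 5.
Report 11: project not built, utility 0.
Report 13: project built, pays 7, utility 11 - 7 = 4.
So reporting 13 beats truth here (4 > 0).

13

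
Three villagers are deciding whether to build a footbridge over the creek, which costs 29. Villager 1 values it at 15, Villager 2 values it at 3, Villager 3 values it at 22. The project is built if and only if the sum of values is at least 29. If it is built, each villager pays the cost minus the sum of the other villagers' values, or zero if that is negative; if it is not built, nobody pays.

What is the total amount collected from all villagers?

15

Total value 40 ≥ cost 29, so it is built.
Villager 1: others sum to 25; max(0, 29 - 25) = 4.
Villager 2: others sum to 37; max(0, 29 - 37) = 0.
Villager 3: others sum to 18; max(0, 29 - 18) = 11.
Total collected = 4 + 0 + 11 = 15.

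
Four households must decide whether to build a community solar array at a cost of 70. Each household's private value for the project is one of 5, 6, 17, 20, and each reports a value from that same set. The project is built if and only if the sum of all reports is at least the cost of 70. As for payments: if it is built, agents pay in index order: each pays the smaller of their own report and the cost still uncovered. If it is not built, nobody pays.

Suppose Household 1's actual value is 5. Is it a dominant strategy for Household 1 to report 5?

Check each profile of the others' reports and compare truth against every alternative report.
Others report (5, 5, 5): truth gives 0, best alternative gives 0.
Others report (5, 5, 6): truth gives 0, best alternative gives 0.
Others report (5, 5, 17): truth gives 0, best alternative gives 0.
Others report (5, 5, 20): truth gives 0, best alternative gives 0.
Others report (5, 6, 5): truth gives 0, best alternative gives 0.
Others report (5, 6, 6): truth gives 0, best alternative gives 0.
(Remaining 58 profiles checked similarly; truth is weakly best in each.)
In every case the truthful report is at least as good as any alternative, so it is a dominant strategy.

Yes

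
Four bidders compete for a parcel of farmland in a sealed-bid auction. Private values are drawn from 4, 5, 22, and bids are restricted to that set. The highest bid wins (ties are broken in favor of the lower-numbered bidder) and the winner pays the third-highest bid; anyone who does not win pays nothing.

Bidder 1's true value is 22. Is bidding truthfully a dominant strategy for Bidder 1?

Check each profile of the others' bids and compare truth against every alternative bid.
Others bid (4, 4, 22): truth gives 18, best alternative gives 0.
Others bid (4, 22, 4): truth gives 18, best alternative gives 0.
Others bid (22, 4, 4): truth gives 18, best alternative gives 0.
Others bid (4, 5, 22): truth gives 17, best alternative gives 0.
Others bid (4, 22, 5): truth gives 17, best alternative gives 0.
Others bid (5, 4, 22): truth gives 17, best alternative gives 0.
(Remaining 21 profiles checked similarly; truth is weakly best in each.)
In every case the truthful bid is at least as good as any alternative, so it is a dominant strategy.

Yes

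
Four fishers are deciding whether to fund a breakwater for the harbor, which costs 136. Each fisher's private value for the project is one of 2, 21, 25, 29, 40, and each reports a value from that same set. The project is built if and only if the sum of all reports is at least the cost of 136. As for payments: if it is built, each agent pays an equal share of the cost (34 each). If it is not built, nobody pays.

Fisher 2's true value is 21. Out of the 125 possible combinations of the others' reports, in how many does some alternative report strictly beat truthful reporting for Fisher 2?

Others report (40, 40, 40): truth gives -13; report 2 gives 0 > -13. Violating.
Others report (2, 2, 2): truth gives 0; no alternative beats it.
Others report (2, 2, 21): truth gives 0; no alternative beats it.
(Checking all 125 profiles: 1 has a profitable deviation, 124 do not.)

1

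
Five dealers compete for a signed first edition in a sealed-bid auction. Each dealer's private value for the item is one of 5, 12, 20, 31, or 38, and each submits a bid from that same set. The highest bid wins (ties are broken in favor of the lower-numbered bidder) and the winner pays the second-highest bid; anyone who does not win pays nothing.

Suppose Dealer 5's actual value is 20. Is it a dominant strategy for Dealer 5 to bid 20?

Check each profile of the others' bids and compare truth against every alternative bid.
Others bid (5, 5, 5, 5): truth gives 15, best alternative gives 15.
Others bid (5, 5, 5, 12): truth gives 8, best alternative gives 8.
Others bid (5, 5, 12, 5): truth gives 8, best alternative gives 8.
Others bid (5, 5, 12, 12): truth gives 8, best alternative gives 8.
Others bid (5, 12, 5, 5): truth gives 8, best alternative gives 8.
Others bid (5, 12, 5, 12): truth gives 8, best alternative gives 8.
(Remaining 619 profiles checked similarly; truth is weakly best in each.)
In every case the truthful bid is at least as good as any alternative, so it is a dominant strategy.

Yes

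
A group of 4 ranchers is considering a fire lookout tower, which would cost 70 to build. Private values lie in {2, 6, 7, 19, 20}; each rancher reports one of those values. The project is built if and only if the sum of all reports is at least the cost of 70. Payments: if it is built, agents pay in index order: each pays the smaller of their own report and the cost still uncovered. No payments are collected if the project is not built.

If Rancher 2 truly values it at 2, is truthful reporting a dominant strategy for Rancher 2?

Check each profile of the others' reports and compare truth against every alternative report.
Others report (2, 2, 2): truth gives 0, best alternative gives 0.
Others report (2, 2, 6): truth gives 0, best alternative gives 0.
Others report (2, 2, 7): truth gives 0, best alternative gives 0.
Others report (2, 2, 19): truth gives 0, best alternative gives 0.
Others report (2, 2, 20): truth gives 0, best alternative gives 0.
Others report (2, 6, 2): truth gives 0, best alternative gives 0.
(Remaining 119 profiles checked similarly; truth is weakly best in each.)
In every case the truthful report is at least as good as any alternative, so it is a dominant strategy.

Yes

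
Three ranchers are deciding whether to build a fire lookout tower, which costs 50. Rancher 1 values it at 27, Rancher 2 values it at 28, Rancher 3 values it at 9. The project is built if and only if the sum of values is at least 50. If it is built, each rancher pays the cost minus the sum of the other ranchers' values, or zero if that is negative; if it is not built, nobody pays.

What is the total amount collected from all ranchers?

27

Total value 64 ≥ cost 50, so it is built.
Rancher 1: others sum to 37; max(0, 50 - 37) = 13.
Rancher 2: others sum to 36; max(0, 50 - 36) = 14.
Rancher 3: others sum to 55; max(0, 50 - 55) = 0.
Total collected = 13 + 14 + 0 = 27.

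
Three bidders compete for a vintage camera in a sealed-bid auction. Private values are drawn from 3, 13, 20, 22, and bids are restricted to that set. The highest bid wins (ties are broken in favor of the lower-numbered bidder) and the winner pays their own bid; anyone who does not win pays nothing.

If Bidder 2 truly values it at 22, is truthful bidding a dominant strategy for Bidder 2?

Consider the case where Bidder 1 bids 3 and Bidder 3 bids 3.
Truthful bid 22: wins, pays 22, utility 22 - 22 = 0.
Bid 13 instead: wins, pays 13, utility 22 - 13 = 9.
Since 9 > 0, bidding 13 is strictly better here, so truthful bidding is not dominant.

No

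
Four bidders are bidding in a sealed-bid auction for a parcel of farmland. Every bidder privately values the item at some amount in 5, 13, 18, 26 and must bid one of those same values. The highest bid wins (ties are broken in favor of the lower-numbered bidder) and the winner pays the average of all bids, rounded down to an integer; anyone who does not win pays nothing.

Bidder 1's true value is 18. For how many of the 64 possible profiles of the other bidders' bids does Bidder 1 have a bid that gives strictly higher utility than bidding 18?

17

Others bid (5, 5, 5): truth gives 10; bid 5 gives 13 > 10. Violating.
Others bid (5, 5, 13): truth gives 8; bid 13 gives 9 > 8. Violating.
Others bid (5, 5, 26): truth gives 0; bid 26 gives 3 > 0. Violating.
Others bid (5, 13, 5): truth gives 8; bid 13 gives 9 > 8. Violating.
Others bid (5, 5, 18): truth gives 7; no alternative beats it.
Others bid (5, 13, 18): truth gives 5; no alternative beats it.
(Checking all 64 profiles: 17 have a profitable deviation, 47 do not.)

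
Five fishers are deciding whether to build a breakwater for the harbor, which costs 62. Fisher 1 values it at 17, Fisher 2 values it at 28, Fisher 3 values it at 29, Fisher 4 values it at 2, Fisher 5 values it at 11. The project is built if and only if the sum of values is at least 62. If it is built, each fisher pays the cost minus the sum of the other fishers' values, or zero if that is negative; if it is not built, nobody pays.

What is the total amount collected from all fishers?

Total value 87 ≥ cost 62, so it is built.
Fisher 1: others sum to 70; max(0, 62 - 70) = 0.
Fisher 2: others sum to 59; max(0, 62 - 59) = 3.
Fisher 3: others sum to 58; max(0, 62 - 58) = 4.
Fisher 4: others sum to 85; max(0, 62 - 85) = 0.
Fisher 5: others sum to 76; max(0, 62 - 76) = 0.
Total collected = 0 + 3 + 4 + 0 + 0 = 7.

7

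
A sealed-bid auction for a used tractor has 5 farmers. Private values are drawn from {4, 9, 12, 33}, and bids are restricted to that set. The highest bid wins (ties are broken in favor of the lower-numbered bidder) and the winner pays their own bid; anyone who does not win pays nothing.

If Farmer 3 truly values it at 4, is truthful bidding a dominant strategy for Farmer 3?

Yes

Check each profile of the others' bids and compare truth against every alternative bid.
Others bid (4, 4, 4, 4): truth gives 0, best alternative gives -5.
Others bid (4, 4, 4, 9): truth gives 0, best alternative gives -5.
Others bid (4, 4, 9, 4): truth gives 0, best alternative gives -5.
Others bid (4, 4, 9, 9): truth gives 0, best alternative gives -5.
Others bid (4, 4, 4, 12): truth gives 0, best alternative gives 0.
Others bid (4, 4, 4, 33): truth gives 0, best alternative gives 0.
(Remaining 250 profiles checked similarly; truth is weakly best in each.)
In every case the truthful bid is at least as good as any alternative, so it is a dominant strategy.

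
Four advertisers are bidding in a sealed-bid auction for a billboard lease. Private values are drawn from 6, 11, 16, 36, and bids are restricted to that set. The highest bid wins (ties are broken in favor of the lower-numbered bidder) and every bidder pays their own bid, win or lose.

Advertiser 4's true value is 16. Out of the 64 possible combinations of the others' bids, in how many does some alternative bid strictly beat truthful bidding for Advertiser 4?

57

Others bid (6, 6, 6): truth gives 0; bid 11 gives 5 > 0. Violating.
Others bid (6, 6, 16): truth gives -16; bid 6 gives -6 > -16. Violating.
Others bid (6, 6, 36): truth gives -16; bid 6 gives -6 > -16. Violating.
Others bid (6, 11, 16): truth gives -16; bid 6 gives -6 > -16. Violating.
Others bid (6, 6, 11): truth gives 0; no alternative beats it.
Others bid (6, 11, 6): truth gives 0; no alternative beats it.
(Checking all 64 profiles: 57 have a profitable deviation, 7 do not.)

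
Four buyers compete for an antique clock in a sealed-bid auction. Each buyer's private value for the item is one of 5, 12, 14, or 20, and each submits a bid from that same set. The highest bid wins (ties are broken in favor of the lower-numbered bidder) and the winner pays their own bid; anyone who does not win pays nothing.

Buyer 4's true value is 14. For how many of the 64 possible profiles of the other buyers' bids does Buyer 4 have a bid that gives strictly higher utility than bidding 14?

1

Others bid (5, 5, 5): truth gives 0; bid 12 gives 2 > 0. Violating.
Others bid (5, 5, 12): truth gives 0; no alternative beats it.
Others bid (5, 5, 14): truth gives 0; no alternative beats it.
(Checking all 64 profiles: 1 has a profitable deviation, 63 do not.)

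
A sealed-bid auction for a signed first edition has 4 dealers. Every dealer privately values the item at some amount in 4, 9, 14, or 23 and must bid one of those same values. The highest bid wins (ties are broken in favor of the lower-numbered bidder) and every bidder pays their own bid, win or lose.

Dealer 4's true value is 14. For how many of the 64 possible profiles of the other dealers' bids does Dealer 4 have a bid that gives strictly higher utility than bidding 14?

Others bid (4, 4, 4): truth gives 0; bid 9 gives 5 > 0. Violating.
Others bid (4, 4, 14): truth gives -14; bid 4 gives -4 > -14. Violating.
Others bid (4, 4, 23): truth gives -14; bid 4 gives -4 > -14. Violating.
Others bid (4, 9, 14): truth gives -14; bid 4 gives -4 > -14. Violating.
Others bid (4, 4, 9): truth gives 0; no alternative beats it.
Others bid (4, 9, 4): truth gives 0; no alternative beats it.
(Checking all 64 profiles: 57 have a profitable deviation, 7 do not.)

57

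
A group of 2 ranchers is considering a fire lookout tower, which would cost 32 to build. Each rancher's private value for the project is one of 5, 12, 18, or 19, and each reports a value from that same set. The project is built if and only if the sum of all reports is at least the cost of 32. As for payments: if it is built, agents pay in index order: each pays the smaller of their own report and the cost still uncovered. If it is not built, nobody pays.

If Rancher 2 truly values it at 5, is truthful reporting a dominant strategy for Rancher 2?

Check each profile of the others' reports and compare truth against every alternative report.
Others report (5): truth gives 0, best alternative gives 0.
Others report (12): truth gives 0, best alternative gives 0.
Others report (18): truth gives 0, best alternative gives 0.
Others report (19): truth gives 0, best alternative gives 0.
In every case the truthful report is at least as good as any alternative, so it is a dominant strategy.

Yes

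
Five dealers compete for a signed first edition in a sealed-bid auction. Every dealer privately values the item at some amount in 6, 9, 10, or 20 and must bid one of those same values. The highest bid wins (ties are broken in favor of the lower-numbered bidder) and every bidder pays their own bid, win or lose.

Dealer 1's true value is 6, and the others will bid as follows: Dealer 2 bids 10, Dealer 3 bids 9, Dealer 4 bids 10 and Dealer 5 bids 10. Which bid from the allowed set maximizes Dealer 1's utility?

Bid 6: loses but pays 6, utility -6.
Bid 9: loses but pays 9, utility -9.
Bid 10: wins, pays 10, utility 6 - 10 = -4.
Bid 20: wins, pays 20, utility 6 - 20 = -14.
The best choice is 10 with utility -4.

10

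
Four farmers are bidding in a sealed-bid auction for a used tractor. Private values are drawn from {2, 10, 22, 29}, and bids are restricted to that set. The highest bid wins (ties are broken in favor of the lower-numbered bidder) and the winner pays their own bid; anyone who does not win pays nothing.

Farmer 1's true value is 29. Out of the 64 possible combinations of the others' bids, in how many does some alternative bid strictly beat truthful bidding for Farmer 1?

Others bid (2, 2, 2): truth gives 0; bid 2 gives 27 > 0. Violating.
Others bid (2, 2, 10): truth gives 0; bid 10 gives 19 > 0. Violating.
Others bid (2, 2, 22): truth gives 0; bid 22 gives 7 > 0. Violating.
Others bid (2, 10, 2): truth gives 0; bid 10 gives 19 > 0. Violating.
Others bid (2, 2, 29): truth gives 0; no alternative beats it.
Others bid (2, 10, 29): truth gives 0; no alternative beats it.
(Checking all 64 profiles: 27 have a profitable deviation, 37 do not.)

27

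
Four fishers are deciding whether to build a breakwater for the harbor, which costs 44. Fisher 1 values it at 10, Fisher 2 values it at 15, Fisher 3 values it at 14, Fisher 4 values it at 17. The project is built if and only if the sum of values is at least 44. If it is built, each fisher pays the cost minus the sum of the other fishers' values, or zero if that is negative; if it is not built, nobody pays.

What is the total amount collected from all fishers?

Total value 56 ≥ cost 44, so it is built.
Fisher 1: others sum to 46; max(0, 44 - 46) = 0.
Fisher 2: others sum to 41; max(0, 44 - 41) = 3.
Fisher 3: others sum to 42; max(0, 44 - 42) = 2.
Fisher 4: others sum to 39; max(0, 44 - 39) = 5.
Total collected = 0 + 3 + 2 + 5 = 10.

10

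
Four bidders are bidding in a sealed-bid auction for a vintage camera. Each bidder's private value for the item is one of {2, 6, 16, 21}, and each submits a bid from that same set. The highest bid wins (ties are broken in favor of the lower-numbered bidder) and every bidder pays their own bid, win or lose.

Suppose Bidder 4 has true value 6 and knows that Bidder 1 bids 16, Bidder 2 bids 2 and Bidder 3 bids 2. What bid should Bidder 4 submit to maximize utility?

Bid 2: loses but pays 2, utility -2.
Bid 6: loses but pays 6, utility -6.
Bid 16: loses but pays 16, utility -16.
Bid 21: wins, pays 21, utility 6 - 21 = -15.
The best choice is 2 with utility -2.

2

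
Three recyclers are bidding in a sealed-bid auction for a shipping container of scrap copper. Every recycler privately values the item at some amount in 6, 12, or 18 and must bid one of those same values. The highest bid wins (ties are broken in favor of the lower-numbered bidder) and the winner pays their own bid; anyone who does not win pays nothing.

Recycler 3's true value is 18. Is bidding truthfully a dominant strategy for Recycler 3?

No

Consider the case where Recycler 1 bids 6 and Recycler 2 bids 6.
Truthful bid 18: wins, pays 18, utility 18 - 18 = 0.
Bid 12 instead: wins, pays 12, utility 18 - 12 = 6.
Since 6 > 0, bidding 12 is strictly better here, so truthful bidding is not dominant.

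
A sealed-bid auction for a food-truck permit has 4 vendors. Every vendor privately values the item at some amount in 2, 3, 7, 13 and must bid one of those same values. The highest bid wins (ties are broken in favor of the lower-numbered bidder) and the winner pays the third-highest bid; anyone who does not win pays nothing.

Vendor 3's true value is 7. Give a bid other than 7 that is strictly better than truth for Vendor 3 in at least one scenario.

13

Suppose Vendor 1 bids 2, Vendor 2 bids 2 and Vendor 4 bids 13.
Bid 7: loses, pays 0, utility 0.
Bid 13: wins, pays 2, utility 7 - 2 = 5.
So bidding 13 beats truth here (5 > 0).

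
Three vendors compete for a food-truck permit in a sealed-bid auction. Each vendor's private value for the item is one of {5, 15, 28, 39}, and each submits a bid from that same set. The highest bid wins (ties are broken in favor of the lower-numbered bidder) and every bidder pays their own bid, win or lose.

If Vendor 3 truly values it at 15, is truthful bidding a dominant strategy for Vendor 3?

Consider the case where Vendor 1 bids 5 and Vendor 2 bids 15.
Truthful bid 15: loses but pays 15, utility -15.
Bid 5 instead: loses but pays 5, utility -5.
Since -5 > -15, bidding 5 is strictly better here, so truthful bidding is not dominant.

No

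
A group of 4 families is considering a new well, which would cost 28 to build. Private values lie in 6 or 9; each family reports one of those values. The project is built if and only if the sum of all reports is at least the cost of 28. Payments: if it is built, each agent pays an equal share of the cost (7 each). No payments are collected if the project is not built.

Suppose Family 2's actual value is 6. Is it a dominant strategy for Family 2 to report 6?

Check each profile of the others' reports and compare truth against every alternative report.
Others report (6, 6, 9): truth gives 0, best alternative gives -1.
Others report (6, 9, 6): truth gives 0, best alternative gives -1.
Others report (9, 6, 6): truth gives 0, best alternative gives -1.
Others report (6, 9, 9): truth gives -1, best alternative gives -1.
Others report (9, 6, 9): truth gives -1, best alternative gives -1.
Others report (9, 9, 6): truth gives -1, best alternative gives -1.
(Remaining 2 profiles checked similarly; truth is weakly best in each.)
In every case the truthful report is at least as good as any alternative, so it is a dominant strategy.

Yes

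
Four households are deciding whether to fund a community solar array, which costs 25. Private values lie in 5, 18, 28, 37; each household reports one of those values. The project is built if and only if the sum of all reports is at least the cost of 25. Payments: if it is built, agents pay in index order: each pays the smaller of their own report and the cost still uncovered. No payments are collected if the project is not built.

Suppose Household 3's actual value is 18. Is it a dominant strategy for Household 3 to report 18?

Consider the case where Household 1 reports 5, Household 2 reports 5 and Household 4 reports 18.
Truthful report 18: project built, pays 15, utility 18 - 15 = 3.
Report 5 instead: project built, pays 5, utility 18 - 5 = 13.
Since 13 > 3, reporting 5 is strictly better here, so truthful reporting is not dominant.

No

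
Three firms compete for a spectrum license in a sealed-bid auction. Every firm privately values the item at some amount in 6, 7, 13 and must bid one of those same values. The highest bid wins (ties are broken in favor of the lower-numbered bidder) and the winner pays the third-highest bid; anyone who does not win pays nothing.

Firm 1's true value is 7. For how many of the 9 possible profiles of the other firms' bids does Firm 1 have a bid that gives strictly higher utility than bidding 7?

Others bid (6, 13): truth gives 0; bid 13 gives 1 > 0. Violating.
Others bid (13, 6): truth gives 0; bid 13 gives 1 > 0. Violating.
Others bid (6, 6): truth gives 1; no alternative beats it.
Others bid (6, 7): truth gives 1; no alternative beats it.
(Checking all 9 profiles: 2 have a profitable deviation, 7 do not.)

2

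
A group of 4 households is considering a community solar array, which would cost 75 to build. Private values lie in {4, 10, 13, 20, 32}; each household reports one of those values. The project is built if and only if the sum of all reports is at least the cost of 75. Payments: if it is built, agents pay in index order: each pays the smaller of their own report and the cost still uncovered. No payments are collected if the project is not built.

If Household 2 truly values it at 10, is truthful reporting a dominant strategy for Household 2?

No

Consider the case where Household 1 reports 10, Household 3 reports 32 and Household 4 reports 32.
Truthful report 10: project built, pays 10, utility 10 - 10 = 0.
Report 4 instead: project built, pays 4, utility 10 - 4 = 6.
Since 6 > 0, reporting 4 is strictly better here, so truthful reporting is not dominant.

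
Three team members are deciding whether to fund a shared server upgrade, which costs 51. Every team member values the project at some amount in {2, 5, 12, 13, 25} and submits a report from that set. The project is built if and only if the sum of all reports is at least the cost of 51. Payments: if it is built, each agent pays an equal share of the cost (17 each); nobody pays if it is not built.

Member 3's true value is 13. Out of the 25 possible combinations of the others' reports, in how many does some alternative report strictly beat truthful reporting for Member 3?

Others report (13, 25): truth gives -4; report 2 gives 0 > -4. Violating.
Others report (25, 13): truth gives -4; report 2 gives 0 > -4. Violating.
Others report (2, 2): truth gives 0; no alternative beats it.
Others report (2, 5): truth gives 0; no alternative beats it.
(Checking all 25 profiles: 2 have a profitable deviation, 23 do not.)

2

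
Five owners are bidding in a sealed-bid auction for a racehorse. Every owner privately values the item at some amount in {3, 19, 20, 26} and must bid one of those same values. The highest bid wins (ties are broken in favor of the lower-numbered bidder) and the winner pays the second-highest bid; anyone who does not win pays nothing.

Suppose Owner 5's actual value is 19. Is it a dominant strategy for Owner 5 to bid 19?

Check each profile of the others' bids and compare truth against every alternative bid.
Others bid (3, 3, 3, 3): truth gives 16, best alternative gives 16.
Others bid (3, 3, 3, 19): truth gives 0, best alternative gives 0.
Others bid (3, 3, 3, 20): truth gives 0, best alternative gives 0.
Others bid (3, 3, 3, 26): truth gives 0, best alternative gives 0.
Others bid (3, 3, 19, 3): truth gives 0, best alternative gives 0.
Others bid (3, 3, 19, 19): truth gives 0, best alternative gives 0.
(Remaining 250 profiles checked similarly; truth is weakly best in each.)
In every case the truthful bid is at least as good as any alternative, so it is a dominant strategy.

Yes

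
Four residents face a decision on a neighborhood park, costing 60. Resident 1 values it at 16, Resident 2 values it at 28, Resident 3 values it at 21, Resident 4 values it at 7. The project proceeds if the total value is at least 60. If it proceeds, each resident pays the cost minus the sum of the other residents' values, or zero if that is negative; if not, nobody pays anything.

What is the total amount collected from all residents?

29

Total value 72 ≥ cost 60, so it is built.
Resident 1: others sum to 56; max(0, 60 - 56) = 4.
Resident 2: others sum to 44; max(0, 60 - 44) = 16.
Resident 3: others sum to 51; max(0, 60 - 51) = 9.
Resident 4: others sum to 65; max(0, 60 - 65) = 0.
Total collected = 4 + 16 + 9 + 0 = 29.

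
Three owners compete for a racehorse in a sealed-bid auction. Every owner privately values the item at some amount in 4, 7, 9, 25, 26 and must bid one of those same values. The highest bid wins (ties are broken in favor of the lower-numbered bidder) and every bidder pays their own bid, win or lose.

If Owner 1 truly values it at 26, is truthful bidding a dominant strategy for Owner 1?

No

Consider the case where Owner 2 bids 4 and Owner 3 bids 4.
Truthful bid 26: wins, pays 26, utility 26 - 26 = 0.
Bid 4 instead: wins, pays 4, utility 26 - 4 = 22.
Since 22 > 0, bidding 4 is strictly better here, so truthful bidding is not dominant.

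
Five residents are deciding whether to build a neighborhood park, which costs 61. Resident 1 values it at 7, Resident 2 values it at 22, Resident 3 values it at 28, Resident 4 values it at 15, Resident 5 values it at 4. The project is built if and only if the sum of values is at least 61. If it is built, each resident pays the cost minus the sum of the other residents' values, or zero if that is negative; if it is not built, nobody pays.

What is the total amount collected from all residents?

20

Total value 76 ≥ cost 61, so it is built.
Resident 1: others sum to 69; max(0, 61 - 69) = 0.
Resident 2: others sum to 54; max(0, 61 - 54) = 7.
Resident 3: others sum to 48; max(0, 61 - 48) = 13.
Resident 4: others sum to 61; max(0, 61 - 61) = 0.
Resident 5: others sum to 72; max(0, 61 - 72) = 0.
Total collected = 0 + 7 + 13 + 0 + 0 = 20.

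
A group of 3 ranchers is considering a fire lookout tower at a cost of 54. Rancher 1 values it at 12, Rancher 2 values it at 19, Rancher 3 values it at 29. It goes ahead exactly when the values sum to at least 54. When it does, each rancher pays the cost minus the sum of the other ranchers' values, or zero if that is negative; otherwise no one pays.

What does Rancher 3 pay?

23

Total value 60 ≥ cost 54, so the project is built.
The other ranchers' values sum to 31.
Cost minus that sum is 54 - 31 = 23.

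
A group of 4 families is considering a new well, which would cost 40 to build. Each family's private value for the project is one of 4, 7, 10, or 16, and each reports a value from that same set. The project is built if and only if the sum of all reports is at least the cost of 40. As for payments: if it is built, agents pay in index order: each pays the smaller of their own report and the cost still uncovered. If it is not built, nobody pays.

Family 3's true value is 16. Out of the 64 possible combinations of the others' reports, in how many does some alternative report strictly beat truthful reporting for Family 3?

Others report (4, 10, 16): truth gives 0; report 10 gives 6 > 0. Violating.
Others report (4, 16, 10): truth gives 0; report 10 gives 6 > 0. Violating.
Others report (4, 16, 16): truth gives 0; report 4 gives 12 > 0. Violating.
Others report (7, 7, 16): truth gives 0; report 10 gives 6 > 0. Violating.
Others report (4, 4, 4): truth gives 0; no alternative beats it.
Others report (4, 4, 7): truth gives 0; no alternative beats it.
(Checking all 64 profiles: 29 have a profitable deviation, 35 do not.)

29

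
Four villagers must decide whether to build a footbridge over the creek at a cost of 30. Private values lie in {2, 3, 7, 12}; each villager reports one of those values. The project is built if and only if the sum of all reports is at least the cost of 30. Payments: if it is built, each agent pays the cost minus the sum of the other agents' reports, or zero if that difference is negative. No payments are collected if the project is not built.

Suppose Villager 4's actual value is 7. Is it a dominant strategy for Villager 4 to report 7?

Yes

Check each profile of the others' reports and compare truth against every alternative report.
Others report (7, 12, 12): truth gives 7, best alternative gives 7.
Others report (12, 7, 12): truth gives 7, best alternative gives 7.
Others report (12, 12, 7): truth gives 7, best alternative gives 7.
Others report (12, 12, 12): truth gives 7, best alternative gives 7.
Others report (3, 12, 12): truth gives 4, best alternative gives 4.
Others report (12, 3, 12): truth gives 4, best alternative gives 4.
(Remaining 58 profiles checked similarly; truth is weakly best in each.)
In every case the truthful report is at least as good as any alternative, so it is a dominant strategy.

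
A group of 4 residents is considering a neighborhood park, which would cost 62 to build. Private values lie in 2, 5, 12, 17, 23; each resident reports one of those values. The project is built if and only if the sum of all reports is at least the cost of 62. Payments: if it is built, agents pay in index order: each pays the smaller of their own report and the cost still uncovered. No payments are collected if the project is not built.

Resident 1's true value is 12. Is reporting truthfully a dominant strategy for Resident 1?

Consider the case where Resident 2 reports 12, Resident 3 reports 23 and Resident 4 reports 23.
Truthful report 12: project built, pays 12, utility 12 - 12 = 0.
Report 5 instead: project built, pays 5, utility 12 - 5 = 7.
Since 7 > 0, reporting 5 is strictly better here, so truthful reporting is not dominant.

No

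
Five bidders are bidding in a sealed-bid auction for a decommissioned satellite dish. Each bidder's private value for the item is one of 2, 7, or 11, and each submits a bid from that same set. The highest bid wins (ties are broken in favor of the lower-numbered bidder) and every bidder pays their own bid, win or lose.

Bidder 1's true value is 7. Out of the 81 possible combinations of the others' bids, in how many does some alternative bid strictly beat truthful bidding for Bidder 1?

Others bid (2, 2, 2, 2): truth gives 0; bid 2 gives 5 > 0. Violating.
Others bid (2, 2, 2, 11): truth gives -7; bid 2 gives -2 > -7. Violating.
Others bid (2, 2, 7, 11): truth gives -7; bid 2 gives -2 > -7. Violating.
Others bid (2, 2, 11, 2): truth gives -7; bid 2 gives -2 > -7. Violating.
Others bid (2, 2, 2, 7): truth gives 0; no alternative beats it.
Others bid (2, 2, 7, 2): truth gives 0; no alternative beats it.
(Checking all 81 profiles: 66 have a profitable deviation, 15 do not.)

66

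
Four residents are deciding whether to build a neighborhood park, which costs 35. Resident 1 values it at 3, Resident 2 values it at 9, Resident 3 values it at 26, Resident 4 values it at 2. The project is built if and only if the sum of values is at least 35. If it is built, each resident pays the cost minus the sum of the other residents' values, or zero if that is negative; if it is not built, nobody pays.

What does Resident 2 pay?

4

Total value 40 ≥ cost 35, so the project is built.
The other residents' values sum to 31.
Cost minus that sum is 35 - 31 = 4.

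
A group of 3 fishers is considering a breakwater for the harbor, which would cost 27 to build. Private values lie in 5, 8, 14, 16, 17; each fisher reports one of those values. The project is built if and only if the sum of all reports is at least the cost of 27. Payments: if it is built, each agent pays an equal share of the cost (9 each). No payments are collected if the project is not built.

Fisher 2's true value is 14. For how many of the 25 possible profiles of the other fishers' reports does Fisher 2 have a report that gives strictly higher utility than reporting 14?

1

Others report (5, 5): truth gives 0; report 17 gives 5 > 0. Violating.
Others report (5, 8): truth gives 5; no alternative beats it.
Others report (5, 14): truth gives 5; no alternative beats it.
(Checking all 25 profiles: 1 has a profitable deviation, 24 do not.)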